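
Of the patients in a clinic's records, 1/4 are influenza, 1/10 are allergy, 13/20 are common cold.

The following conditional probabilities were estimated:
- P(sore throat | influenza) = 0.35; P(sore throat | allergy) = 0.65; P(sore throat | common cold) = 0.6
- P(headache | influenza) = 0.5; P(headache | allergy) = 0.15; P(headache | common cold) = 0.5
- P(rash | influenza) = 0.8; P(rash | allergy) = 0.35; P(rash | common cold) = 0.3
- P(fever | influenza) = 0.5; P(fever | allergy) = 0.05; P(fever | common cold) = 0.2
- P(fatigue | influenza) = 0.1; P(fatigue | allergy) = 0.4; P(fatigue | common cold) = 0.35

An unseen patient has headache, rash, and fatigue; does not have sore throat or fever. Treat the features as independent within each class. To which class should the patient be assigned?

influenza: 0.25 × (1−0.35) × 0.5 × 0.8 × (1−0.5) × 0.1 = 0.00325
allergy: 0.1 × (1−0.65) × 0.15 × 0.35 × (1−0.05) × 0.4 = 0.00069825
common cold: 0.65 × (1−0.6) × 0.5 × 0.3 × (1−0.2) × 0.35 = 0.01092
Highest score → common cold.

common cold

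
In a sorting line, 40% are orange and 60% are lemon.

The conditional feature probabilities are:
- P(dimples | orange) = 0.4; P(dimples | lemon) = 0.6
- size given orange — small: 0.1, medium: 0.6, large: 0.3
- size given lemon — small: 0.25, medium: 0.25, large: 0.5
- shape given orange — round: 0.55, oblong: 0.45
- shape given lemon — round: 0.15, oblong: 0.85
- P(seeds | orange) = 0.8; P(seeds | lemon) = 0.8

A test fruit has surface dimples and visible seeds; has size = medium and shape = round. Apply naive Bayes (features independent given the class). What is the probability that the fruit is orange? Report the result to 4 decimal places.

orange: 0.4 × 0.4 × 0.6 × 0.55 × 0.8 = 0.04224
lemon: 0.6 × 0.6 × 0.25 × 0.15 × 0.8 = 0.0108
P(orange | x) = 0.04224 / 0.05304 ≈ 0.7964

0.7964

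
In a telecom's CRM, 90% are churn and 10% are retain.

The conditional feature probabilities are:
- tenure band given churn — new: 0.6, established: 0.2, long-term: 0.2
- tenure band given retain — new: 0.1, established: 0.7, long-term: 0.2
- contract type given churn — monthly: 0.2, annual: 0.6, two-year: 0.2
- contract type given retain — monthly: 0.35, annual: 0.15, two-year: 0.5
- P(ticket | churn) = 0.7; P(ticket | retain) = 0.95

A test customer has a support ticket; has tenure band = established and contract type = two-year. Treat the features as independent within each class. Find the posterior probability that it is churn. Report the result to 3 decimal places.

churn: 0.9 × 0.2 × 0.2 × 0.7 = 0.0252
retain: 0.1 × 0.7 × 0.5 × 0.95 = 0.03325
P(churn | x) = 0.0252 / 0.05845 ≈ 0.431

0.431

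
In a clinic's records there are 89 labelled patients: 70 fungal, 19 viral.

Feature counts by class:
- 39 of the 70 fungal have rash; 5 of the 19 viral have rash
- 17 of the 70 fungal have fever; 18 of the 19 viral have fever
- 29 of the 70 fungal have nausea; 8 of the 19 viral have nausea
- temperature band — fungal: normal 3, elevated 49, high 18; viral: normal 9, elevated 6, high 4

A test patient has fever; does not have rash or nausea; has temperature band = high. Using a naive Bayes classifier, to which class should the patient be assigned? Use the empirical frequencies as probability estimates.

fungal: (70/89) × (31/70) × (17/70) × (41/70) × (18/70) ≈ 0.0127404
viral: (19/89) × (14/19) × (18/19) × (11/19) × (4/19) ≈ 0.0181636
Highest score → viral.

viral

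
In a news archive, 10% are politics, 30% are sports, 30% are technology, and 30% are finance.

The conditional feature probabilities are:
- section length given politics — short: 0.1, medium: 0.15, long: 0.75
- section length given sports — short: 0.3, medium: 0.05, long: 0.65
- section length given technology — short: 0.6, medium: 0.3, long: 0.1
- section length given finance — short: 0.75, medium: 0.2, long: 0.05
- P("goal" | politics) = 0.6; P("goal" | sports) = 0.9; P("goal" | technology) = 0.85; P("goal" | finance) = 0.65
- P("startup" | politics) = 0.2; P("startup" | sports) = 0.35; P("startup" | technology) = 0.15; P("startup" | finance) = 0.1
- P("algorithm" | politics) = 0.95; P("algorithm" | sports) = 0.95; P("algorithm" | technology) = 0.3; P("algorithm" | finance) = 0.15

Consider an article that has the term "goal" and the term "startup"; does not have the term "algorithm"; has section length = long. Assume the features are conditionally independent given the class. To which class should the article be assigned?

politics: 0.1 × 0.75 × 0.6 × 0.2 × (1−0.95) = 0.00045
sports: 0.3 × 0.65 × 0.9 × 0.35 × (1−0.95) = 0.00307125
technology: 0.3 × 0.1 × 0.85 × 0.15 × (1−0.3) = 0.0026775
finance: 0.3 × 0.05 × 0.65 × 0.1 × (1−0.15) = 0.00082875
Highest score → sports.

sports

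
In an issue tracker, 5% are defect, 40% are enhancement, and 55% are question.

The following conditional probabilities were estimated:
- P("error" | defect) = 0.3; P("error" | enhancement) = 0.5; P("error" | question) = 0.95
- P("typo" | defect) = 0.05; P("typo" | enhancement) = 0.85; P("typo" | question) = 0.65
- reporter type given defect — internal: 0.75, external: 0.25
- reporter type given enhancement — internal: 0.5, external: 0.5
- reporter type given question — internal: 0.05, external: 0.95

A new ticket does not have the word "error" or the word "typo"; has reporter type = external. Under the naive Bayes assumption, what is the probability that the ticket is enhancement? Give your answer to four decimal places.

0.4622

defect: 0.05 × (1−0.3) × (1−0.05) × 0.25 = 0.0083125
enhancement: 0.4 × (1−0.5) × (1−0.85) × 0.5 = 0.015
question: 0.55 × (1−0.95) × (1−0.65) × 0.95 = 0.00914375
P(enhancement | x) = 0.015 / 0.03245625 ≈ 0.4622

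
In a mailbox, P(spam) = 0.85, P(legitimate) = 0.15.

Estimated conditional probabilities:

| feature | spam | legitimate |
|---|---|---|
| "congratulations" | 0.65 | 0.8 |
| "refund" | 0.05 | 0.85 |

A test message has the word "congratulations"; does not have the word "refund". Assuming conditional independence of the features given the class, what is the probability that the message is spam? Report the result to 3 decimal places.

spam: 0.85 × 0.65 × (1−0.05) = 0.524875
legitimate: 0.15 × 0.8 × (1−0.85) = 0.018
P(spam | x) = 0.524875 / 0.542875 ≈ 0.967

0.967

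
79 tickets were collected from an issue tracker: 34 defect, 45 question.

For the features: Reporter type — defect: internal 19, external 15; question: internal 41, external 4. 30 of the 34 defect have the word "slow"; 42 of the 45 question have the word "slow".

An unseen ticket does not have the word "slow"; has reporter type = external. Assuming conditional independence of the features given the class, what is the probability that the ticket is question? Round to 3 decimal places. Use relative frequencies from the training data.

0.131

defect: (34/79) × (15/34) × (4/34) ≈ 0.022338
question: (45/79) × (4/45) × (3/45) ≈ 0.00337553
P(question | x) = 0.00337553 / 0.02571353 ≈ 0.131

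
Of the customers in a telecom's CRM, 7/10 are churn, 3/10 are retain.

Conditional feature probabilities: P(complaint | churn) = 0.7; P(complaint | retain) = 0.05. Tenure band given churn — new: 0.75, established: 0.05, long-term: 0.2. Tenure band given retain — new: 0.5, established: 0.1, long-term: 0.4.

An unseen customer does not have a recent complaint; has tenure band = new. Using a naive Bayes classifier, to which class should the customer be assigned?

churn

churn: 0.7 × (1−0.7) × 0.75 = 0.1575
retain: 0.3 × (1−0.05) × 0.5 = 0.1425
Highest score → churn.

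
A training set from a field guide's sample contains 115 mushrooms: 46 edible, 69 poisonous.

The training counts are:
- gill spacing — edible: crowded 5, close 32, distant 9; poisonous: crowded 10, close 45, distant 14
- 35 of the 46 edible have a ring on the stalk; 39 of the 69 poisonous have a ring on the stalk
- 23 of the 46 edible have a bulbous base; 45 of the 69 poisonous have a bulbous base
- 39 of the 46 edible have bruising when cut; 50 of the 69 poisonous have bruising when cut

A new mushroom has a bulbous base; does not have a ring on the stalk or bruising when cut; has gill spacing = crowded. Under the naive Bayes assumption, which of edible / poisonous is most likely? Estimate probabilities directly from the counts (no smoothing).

poisonous

edible: (46/115) × (5/46) × (11/46) × (23/46) × (7/46) ≈ 0.000791074
poisonous: (69/115) × (10/69) × (30/69) × (45/69) × (19/69) ≈ 0.00678957
Highest score → poisonous.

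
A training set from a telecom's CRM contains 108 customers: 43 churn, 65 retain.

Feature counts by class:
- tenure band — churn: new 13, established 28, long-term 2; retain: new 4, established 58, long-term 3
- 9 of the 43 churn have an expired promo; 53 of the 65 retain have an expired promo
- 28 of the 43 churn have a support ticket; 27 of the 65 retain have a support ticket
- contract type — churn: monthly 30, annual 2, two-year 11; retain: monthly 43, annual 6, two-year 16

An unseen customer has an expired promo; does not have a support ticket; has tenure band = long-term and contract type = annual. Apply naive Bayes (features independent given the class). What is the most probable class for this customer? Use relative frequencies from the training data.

retain

churn: (43/108) × (2/43) × (9/43) × (15/43) × (2/43) ≈ 0.0000628875
retain: (65/108) × (3/65) × (53/65) × (38/65) × (6/65) ≈ 0.00122227
Highest score → retain.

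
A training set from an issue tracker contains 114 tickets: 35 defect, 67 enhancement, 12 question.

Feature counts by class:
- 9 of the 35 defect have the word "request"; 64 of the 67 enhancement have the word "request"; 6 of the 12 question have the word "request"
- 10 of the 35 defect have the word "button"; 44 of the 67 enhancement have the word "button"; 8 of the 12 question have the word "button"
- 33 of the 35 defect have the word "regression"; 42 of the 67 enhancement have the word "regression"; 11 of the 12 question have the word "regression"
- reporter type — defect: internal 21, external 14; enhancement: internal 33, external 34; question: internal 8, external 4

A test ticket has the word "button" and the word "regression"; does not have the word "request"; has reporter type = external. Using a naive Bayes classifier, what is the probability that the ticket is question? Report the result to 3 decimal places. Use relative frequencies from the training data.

defect: (35/114) × (26/35) × (10/35) × (33/35) × (14/35) ≈ 0.0245757
enhancement: (67/114) × (3/67) × (44/67) × (42/67) × (34/67) ≈ 0.0054976
question: (12/114) × (6/12) × (8/12) × (11/12) × (4/12) ≈ 0.0107212
P(question | x) = 0.0107212 / 0.0407945 ≈ 0.263

0.263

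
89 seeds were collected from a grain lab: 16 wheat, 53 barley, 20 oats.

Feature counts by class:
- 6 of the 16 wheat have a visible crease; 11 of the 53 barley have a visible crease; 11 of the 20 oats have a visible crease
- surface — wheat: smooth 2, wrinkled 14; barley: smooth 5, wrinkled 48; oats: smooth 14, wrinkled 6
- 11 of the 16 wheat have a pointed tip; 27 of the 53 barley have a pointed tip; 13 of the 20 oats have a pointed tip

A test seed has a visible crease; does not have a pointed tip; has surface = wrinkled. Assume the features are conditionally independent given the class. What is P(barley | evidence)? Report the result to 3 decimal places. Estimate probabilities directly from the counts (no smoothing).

wheat: (16/89) × (6/16) × (14/16) × (5/16) ≈ 0.018434
barley: (53/89) × (11/53) × (48/53) × (26/53) ≈ 0.0549118
oats: (20/89) × (11/20) × (6/20) × (7/20) ≈ 0.0129775
P(barley | x) = 0.0549118 / 0.0863233 ≈ 0.636

0.636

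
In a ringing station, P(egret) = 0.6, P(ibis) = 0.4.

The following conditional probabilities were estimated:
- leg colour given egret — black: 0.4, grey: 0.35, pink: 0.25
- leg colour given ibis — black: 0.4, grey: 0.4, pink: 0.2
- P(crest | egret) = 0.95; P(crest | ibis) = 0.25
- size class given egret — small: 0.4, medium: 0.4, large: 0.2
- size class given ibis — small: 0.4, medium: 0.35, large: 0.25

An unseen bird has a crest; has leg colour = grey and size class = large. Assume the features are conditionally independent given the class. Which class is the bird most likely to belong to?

egret: 0.6 × 0.35 × 0.95 × 0.2 = 0.0399
ibis: 0.4 × 0.4 × 0.25 × 0.25 = 0.01
Highest score → egret.

egret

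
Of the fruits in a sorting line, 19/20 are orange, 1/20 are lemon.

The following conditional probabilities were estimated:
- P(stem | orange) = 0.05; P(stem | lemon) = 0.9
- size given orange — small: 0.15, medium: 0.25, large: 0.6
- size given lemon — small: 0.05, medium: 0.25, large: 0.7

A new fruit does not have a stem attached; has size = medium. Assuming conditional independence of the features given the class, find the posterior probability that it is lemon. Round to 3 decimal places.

orange: 0.95 × (1−0.05) × 0.25 = 0.225625
lemon: 0.05 × (1−0.9) × 0.25 = 0.00125
P(lemon | x) = 0.00125 / 0.226875 ≈ 0.006

0.006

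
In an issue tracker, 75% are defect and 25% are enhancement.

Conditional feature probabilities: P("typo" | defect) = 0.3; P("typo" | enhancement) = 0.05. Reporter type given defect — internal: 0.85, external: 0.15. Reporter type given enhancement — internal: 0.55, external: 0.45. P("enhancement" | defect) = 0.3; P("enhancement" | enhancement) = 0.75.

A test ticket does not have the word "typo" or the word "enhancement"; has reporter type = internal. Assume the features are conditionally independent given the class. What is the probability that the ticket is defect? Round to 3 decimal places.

0.905

defect: 0.75 × (1−0.3) × 0.85 × (1−0.3) = 0.312375
enhancement: 0.25 × (1−0.05) × 0.55 × (1−0.75) = 0.03265625
P(defect | x) = 0.312375 / 0.34503125 ≈ 0.905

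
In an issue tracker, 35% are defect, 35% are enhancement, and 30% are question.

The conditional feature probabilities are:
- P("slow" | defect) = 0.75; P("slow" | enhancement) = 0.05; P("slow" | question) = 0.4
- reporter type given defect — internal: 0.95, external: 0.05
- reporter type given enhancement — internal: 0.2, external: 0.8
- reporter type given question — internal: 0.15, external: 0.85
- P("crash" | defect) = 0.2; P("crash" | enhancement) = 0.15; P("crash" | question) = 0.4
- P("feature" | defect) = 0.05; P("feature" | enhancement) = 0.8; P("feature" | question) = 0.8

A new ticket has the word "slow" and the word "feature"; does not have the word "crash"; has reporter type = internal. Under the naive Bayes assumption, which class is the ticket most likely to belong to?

defect: 0.35 × 0.75 × 0.95 × (1−0.2) × 0.05 = 0.009975
enhancement: 0.35 × 0.05 × 0.2 × (1−0.15) × 0.8 = 0.00238
question: 0.3 × 0.4 × 0.15 × (1−0.4) × 0.8 = 0.00864
Highest score → defect.

defect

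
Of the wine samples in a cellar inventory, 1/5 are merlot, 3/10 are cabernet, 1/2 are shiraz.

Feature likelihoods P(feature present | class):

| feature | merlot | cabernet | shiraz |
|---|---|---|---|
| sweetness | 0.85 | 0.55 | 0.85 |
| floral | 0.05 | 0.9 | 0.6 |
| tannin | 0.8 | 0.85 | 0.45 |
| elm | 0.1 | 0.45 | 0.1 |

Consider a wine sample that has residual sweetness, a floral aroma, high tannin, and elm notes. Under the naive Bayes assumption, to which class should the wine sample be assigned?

merlot: 0.2 × 0.85 × 0.05 × 0.8 × 0.1 = 0.00068
cabernet: 0.3 × 0.55 × 0.9 × 0.85 × 0.45 = 0.05680125
shiraz: 0.5 × 0.85 × 0.6 × 0.45 × 0.1 = 0.011475
Highest score → cabernet.

cabernet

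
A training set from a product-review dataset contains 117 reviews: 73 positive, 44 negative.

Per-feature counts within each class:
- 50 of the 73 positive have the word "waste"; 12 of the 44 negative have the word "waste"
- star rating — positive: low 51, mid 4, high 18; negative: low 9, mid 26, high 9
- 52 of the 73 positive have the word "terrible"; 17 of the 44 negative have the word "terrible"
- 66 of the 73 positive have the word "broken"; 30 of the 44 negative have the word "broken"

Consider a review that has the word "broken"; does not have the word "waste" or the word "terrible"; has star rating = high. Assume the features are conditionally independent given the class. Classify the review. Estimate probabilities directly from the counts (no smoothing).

negative

positive: (73/117) × (23/73) × (18/73) × (21/73) × (66/73) ≈ 0.0126069
negative: (44/117) × (32/44) × (9/44) × (27/44) × (30/44) ≈ 0.0234063
Highest score → negative.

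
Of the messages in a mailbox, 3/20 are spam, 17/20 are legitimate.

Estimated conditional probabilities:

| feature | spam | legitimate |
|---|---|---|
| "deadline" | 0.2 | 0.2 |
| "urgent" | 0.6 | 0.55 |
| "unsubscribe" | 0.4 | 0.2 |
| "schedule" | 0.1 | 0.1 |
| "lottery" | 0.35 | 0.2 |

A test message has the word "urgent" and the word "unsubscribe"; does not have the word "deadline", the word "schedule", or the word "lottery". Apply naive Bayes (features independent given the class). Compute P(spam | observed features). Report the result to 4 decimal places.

spam: 0.15 × (1−0.2) × 0.6 × 0.4 × (1−0.1) × (1−0.35) = 0.016848
legitimate: 0.85 × (1−0.2) × 0.55 × 0.2 × (1−0.1) × (1−0.2) = 0.053856
P(spam | x) = 0.016848 / 0.070704 ≈ 0.2383

0.2383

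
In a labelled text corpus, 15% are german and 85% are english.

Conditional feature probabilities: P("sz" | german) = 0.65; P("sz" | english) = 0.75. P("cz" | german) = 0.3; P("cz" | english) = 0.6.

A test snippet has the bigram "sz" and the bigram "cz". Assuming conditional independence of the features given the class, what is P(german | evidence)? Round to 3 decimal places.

0.071

german: 0.15 × 0.65 × 0.3 = 0.02925
english: 0.85 × 0.75 × 0.6 = 0.3825
P(german | x) = 0.02925 / 0.41175 ≈ 0.071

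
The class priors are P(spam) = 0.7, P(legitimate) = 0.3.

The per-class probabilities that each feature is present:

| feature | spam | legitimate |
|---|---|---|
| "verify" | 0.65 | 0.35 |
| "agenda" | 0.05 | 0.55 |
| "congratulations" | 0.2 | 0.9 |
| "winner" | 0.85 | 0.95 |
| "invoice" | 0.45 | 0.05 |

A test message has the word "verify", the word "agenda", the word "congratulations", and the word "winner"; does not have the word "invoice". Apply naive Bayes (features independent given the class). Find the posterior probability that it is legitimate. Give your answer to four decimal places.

spam: 0.7 × 0.65 × 0.05 × 0.2 × 0.85 × (1−0.45) = 0.002127125
legitimate: 0.3 × 0.35 × 0.55 × 0.9 × 0.95 × (1−0.05) = 0.0469074375
P(legitimate | x) = 0.0469074375 / 0.0490345625 ≈ 0.9566

0.9566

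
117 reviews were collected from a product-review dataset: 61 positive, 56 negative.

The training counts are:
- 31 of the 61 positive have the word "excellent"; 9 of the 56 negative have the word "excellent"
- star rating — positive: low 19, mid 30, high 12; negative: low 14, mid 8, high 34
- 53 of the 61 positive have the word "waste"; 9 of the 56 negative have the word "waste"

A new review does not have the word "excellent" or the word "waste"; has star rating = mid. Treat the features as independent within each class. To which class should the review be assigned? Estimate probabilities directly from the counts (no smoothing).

negative

positive: (61/117) × (30/61) × (30/61) × (8/61) ≈ 0.0165382
negative: (56/117) × (47/56) × (8/56) × (47/56) ≈ 0.0481641
Highest score → negative.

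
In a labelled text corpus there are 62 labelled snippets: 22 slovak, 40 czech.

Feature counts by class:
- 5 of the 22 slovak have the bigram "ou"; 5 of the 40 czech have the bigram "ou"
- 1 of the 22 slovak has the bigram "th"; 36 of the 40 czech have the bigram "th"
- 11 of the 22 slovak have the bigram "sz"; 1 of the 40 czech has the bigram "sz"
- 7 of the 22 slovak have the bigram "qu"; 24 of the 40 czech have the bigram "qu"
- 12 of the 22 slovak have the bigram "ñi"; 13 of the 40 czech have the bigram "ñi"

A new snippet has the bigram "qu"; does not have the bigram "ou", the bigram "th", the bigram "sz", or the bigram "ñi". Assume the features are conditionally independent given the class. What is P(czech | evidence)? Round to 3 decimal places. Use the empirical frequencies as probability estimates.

slovak: (22/62) × (17/22) × (21/22) × (11/22) × (7/22) × (10/22) ≈ 0.0189268
czech: (40/62) × (35/40) × (4/40) × (39/40) × (24/40) × (27/40) ≈ 0.0222913
P(czech | x) = 0.0222913 / 0.0412181 ≈ 0.541

0.541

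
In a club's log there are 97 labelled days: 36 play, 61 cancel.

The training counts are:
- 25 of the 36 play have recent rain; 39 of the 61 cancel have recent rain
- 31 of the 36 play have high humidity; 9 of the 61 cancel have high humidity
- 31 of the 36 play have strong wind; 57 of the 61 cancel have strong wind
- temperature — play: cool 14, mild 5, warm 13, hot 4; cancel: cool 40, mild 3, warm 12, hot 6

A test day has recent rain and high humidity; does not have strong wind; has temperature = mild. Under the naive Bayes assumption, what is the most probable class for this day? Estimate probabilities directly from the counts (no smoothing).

play: (36/97) × (25/36) × (31/36) × (5/36) × (5/36) ≈ 0.00428117
cancel: (61/97) × (39/61) × (9/61) × (4/61) × (3/61) ≈ 0.000191305
Highest score → play.

play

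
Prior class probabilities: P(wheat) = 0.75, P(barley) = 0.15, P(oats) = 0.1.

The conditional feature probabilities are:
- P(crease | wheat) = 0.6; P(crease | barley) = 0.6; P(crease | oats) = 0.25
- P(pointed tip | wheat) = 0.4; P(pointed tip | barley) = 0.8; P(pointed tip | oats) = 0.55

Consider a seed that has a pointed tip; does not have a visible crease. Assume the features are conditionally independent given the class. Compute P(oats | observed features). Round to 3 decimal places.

0.197

wheat: 0.75 × (1−0.6) × 0.4 = 0.12
barley: 0.15 × (1−0.6) × 0.8 = 0.048
oats: 0.1 × (1−0.25) × 0.55 = 0.04125
P(oats | x) = 0.04125 / 0.20925 ≈ 0.197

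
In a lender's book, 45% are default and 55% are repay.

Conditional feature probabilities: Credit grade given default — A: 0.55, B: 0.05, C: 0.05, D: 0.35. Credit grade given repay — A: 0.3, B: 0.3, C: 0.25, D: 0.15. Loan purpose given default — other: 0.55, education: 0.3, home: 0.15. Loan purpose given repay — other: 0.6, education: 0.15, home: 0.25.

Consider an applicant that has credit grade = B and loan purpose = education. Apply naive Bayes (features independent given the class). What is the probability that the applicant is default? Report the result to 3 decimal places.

default: 0.45 × 0.05 × 0.3 = 0.00675
repay: 0.55 × 0.3 × 0.15 = 0.02475
P(default | x) = 0.00675 / 0.0315 ≈ 0.214

0.214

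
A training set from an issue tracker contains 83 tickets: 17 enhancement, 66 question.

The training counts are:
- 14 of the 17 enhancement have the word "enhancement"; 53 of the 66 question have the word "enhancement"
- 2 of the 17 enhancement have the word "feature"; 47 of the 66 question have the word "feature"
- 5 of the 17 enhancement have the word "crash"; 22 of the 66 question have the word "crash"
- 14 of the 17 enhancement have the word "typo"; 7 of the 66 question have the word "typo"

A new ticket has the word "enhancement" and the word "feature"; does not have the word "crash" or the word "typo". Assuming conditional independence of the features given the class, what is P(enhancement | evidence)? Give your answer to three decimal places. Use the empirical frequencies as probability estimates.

enhancement: (17/83) × (14/17) × (2/17) × (12/17) × (3/17) ≈ 0.00247193
question: (66/83) × (53/66) × (47/66) × (44/66) × (59/66) ≈ 0.271
P(enhancement | x) = 0.00247193 / 0.27347193 ≈ 0.009

0.009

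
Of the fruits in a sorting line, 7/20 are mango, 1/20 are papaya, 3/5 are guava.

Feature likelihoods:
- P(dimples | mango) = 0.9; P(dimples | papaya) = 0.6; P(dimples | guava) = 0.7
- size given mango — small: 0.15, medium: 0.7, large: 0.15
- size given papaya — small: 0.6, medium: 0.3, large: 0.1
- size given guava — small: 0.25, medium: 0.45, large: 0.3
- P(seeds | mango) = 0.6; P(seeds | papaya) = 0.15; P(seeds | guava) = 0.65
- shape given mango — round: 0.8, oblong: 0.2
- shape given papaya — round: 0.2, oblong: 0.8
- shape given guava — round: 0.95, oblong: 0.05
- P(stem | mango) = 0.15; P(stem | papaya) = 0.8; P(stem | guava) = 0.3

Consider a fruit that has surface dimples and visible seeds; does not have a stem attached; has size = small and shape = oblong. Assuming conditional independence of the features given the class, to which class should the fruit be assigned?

mango

mango: 0.35 × 0.9 × 0.15 × 0.6 × 0.2 × (1−0.15) = 0.0048195
papaya: 0.05 × 0.6 × 0.6 × 0.15 × 0.8 × (1−0.8) = 0.000432
guava: 0.6 × 0.7 × 0.25 × 0.65 × 0.05 × (1−0.3) = 0.00238875
Highest score → mango.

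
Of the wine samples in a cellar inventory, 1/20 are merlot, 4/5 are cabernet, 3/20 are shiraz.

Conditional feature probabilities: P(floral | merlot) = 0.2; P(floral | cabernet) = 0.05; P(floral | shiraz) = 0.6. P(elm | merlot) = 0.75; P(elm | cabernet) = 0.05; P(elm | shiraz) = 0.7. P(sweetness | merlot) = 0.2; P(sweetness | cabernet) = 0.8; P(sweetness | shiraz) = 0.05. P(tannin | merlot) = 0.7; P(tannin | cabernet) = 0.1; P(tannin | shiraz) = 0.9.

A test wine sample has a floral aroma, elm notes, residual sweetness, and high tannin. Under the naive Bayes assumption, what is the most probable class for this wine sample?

shiraz

merlot: 0.05 × 0.2 × 0.75 × 0.2 × 0.7 = 0.00105
cabernet: 0.8 × 0.05 × 0.05 × 0.8 × 0.1 = 0.00016
shiraz: 0.15 × 0.6 × 0.7 × 0.05 × 0.9 = 0.002835
Highest score → shiraz.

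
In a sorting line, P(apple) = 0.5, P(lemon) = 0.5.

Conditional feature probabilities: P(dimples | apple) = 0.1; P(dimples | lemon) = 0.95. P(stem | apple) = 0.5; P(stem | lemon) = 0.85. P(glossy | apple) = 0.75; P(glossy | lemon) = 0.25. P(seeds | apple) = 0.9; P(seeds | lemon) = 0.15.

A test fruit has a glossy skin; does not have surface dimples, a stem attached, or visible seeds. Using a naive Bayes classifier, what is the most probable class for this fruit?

apple

apple: 0.5 × (1−0.1) × (1−0.5) × 0.75 × (1−0.9) = 0.016875
lemon: 0.5 × (1−0.95) × (1−0.85) × 0.25 × (1−0.15) = 0.000796875
Highest score → apple.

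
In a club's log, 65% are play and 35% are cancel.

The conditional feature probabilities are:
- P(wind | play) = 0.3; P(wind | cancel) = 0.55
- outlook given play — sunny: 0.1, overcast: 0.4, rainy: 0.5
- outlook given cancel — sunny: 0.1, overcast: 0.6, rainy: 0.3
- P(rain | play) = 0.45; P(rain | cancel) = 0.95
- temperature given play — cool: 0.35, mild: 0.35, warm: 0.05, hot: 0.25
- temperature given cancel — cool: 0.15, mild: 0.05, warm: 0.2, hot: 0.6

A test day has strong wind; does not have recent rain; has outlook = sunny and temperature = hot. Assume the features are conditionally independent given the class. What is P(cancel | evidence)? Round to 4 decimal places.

play: 0.65 × 0.3 × 0.1 × (1−0.45) × 0.25 = 0.00268125
cancel: 0.35 × 0.55 × 0.1 × (1−0.95) × 0.6 = 0.0005775
P(cancel | x) = 0.0005775 / 0.00325875 ≈ 0.1772

0.1772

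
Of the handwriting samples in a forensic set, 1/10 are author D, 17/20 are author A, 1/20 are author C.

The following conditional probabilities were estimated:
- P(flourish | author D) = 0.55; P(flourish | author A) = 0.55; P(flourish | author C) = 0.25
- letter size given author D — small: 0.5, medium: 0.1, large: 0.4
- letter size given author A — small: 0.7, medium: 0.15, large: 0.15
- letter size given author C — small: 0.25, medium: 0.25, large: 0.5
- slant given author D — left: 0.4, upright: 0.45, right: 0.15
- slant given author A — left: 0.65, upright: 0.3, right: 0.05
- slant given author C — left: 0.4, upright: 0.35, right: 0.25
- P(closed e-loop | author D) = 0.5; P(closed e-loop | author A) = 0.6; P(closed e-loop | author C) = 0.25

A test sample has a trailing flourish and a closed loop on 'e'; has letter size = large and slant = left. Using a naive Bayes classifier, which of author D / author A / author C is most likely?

author D: 0.1 × 0.55 × 0.4 × 0.4 × 0.5 = 0.0044
author A: 0.85 × 0.55 × 0.15 × 0.65 × 0.6 = 0.02734875
author C: 0.05 × 0.25 × 0.5 × 0.4 × 0.25 = 0.000625
Highest score → author A.

author A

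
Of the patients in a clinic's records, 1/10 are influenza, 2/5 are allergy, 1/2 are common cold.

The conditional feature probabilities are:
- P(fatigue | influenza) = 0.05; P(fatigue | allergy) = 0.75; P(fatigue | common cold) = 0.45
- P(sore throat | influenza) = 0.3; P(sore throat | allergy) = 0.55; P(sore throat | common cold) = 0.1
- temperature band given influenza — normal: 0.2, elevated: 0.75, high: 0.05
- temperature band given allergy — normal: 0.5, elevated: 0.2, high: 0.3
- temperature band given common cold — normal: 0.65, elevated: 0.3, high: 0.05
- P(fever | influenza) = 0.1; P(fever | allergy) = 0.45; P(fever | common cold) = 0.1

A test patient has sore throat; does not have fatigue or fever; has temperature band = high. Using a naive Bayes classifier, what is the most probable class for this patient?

influenza: 0.1 × (1−0.05) × 0.3 × 0.05 × (1−0.1) = 0.0012825
allergy: 0.4 × (1−0.75) × 0.55 × 0.3 × (1−0.45) = 0.009075
common cold: 0.5 × (1−0.45) × 0.1 × 0.05 × (1−0.1) = 0.0012375
Highest score → allergy.

allergy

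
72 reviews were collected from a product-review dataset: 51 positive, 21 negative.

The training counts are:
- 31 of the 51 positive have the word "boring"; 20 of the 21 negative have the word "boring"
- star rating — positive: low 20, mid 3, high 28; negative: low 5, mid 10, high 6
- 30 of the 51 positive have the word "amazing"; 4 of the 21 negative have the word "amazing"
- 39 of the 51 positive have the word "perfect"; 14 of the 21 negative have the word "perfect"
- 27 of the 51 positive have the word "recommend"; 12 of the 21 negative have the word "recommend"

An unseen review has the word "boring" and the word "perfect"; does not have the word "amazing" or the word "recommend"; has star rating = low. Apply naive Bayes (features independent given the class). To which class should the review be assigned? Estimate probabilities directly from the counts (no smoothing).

positive: (51/72) × (31/51) × (20/51) × (21/51) × (39/51) × (24/51) ≈ 0.0250192
negative: (21/72) × (20/21) × (5/21) × (17/21) × (14/21) × (9/21) ≈ 0.0152971
Highest score → positive.

positive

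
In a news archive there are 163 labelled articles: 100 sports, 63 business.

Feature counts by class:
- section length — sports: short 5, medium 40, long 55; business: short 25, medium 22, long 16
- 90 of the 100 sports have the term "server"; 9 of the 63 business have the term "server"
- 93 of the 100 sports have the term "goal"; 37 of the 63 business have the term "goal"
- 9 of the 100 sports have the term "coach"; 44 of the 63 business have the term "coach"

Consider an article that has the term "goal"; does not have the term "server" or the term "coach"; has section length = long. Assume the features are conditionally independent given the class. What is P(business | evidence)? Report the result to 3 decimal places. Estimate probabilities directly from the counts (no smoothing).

sports: (100/163) × (55/100) × (10/100) × (93/100) × (91/100) ≈ 0.0285561
business: (63/163) × (16/63) × (54/63) × (37/63) × (19/63) ≈ 0.0149025
P(business | x) = 0.0149025 / 0.0434586 ≈ 0.343

0.343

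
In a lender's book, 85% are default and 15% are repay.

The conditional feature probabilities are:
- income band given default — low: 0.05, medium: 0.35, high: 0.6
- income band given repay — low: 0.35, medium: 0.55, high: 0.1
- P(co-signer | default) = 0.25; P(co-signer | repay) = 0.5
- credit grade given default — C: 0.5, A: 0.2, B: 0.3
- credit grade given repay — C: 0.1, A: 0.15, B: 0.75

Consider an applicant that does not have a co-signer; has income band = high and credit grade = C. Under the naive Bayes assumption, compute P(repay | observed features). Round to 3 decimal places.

default: 0.85 × 0.6 × (1−0.25) × 0.5 = 0.19125
repay: 0.15 × 0.1 × (1−0.5) × 0.1 = 0.00075
P(repay | x) = 0.00075 / 0.192 ≈ 0.004

0.004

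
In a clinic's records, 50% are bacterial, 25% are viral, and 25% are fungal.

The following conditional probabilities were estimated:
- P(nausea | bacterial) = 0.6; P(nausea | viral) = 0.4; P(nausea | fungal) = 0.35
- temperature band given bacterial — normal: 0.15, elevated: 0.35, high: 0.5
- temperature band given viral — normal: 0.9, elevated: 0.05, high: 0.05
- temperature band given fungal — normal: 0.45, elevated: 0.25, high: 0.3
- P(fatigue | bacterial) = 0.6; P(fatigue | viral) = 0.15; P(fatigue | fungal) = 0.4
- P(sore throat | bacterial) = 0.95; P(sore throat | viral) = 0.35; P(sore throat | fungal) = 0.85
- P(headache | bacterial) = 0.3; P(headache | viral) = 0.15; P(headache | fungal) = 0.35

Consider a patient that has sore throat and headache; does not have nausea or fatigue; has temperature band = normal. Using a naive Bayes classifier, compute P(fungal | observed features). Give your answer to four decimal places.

bacterial: 0.5 × (1−0.6) × 0.15 × (1−0.6) × 0.95 × 0.3 = 0.00342
viral: 0.25 × (1−0.4) × 0.9 × (1−0.15) × 0.35 × 0.15 = 0.006024375
fungal: 0.25 × (1−0.35) × 0.45 × (1−0.4) × 0.85 × 0.35 = 0.0130528125
P(fungal | x) = 0.0130528125 / 0.0224971875 ≈ 0.5802

0.5802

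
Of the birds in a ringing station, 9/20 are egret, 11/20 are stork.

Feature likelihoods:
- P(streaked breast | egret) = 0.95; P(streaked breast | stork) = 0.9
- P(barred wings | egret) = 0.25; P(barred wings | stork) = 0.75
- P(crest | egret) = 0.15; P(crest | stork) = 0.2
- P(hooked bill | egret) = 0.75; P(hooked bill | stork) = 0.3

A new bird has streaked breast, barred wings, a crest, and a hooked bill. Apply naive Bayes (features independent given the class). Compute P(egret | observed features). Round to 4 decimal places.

0.3506

egret: 0.45 × 0.95 × 0.25 × 0.15 × 0.75 = 0.0120234375
stork: 0.55 × 0.9 × 0.75 × 0.2 × 0.3 = 0.022275
P(egret | x) = 0.0120234375 / 0.0342984375 ≈ 0.3506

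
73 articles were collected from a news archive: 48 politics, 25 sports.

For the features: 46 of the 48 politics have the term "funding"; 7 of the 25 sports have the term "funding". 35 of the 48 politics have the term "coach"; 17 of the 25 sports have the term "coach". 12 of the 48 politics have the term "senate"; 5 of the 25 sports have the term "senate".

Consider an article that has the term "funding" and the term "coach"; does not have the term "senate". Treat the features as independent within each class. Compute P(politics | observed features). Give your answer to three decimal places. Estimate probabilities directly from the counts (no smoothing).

0.869

politics: (48/73) × (46/48) × (35/48) × (36/48) ≈ 0.344606
sports: (25/73) × (7/25) × (17/25) × (20/25) ≈ 0.0521644
P(politics | x) = 0.344606 / 0.3967704 ≈ 0.869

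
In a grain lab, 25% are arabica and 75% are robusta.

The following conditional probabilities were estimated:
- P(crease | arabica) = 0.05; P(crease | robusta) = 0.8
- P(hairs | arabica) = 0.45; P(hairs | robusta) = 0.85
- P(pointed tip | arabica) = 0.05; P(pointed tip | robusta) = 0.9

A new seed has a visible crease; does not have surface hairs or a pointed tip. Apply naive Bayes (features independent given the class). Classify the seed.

arabica: 0.25 × 0.05 × (1−0.45) × (1−0.05) = 0.00653125
robusta: 0.75 × 0.8 × (1−0.85) × (1−0.9) = 0.009
Highest score → robusta.

robusta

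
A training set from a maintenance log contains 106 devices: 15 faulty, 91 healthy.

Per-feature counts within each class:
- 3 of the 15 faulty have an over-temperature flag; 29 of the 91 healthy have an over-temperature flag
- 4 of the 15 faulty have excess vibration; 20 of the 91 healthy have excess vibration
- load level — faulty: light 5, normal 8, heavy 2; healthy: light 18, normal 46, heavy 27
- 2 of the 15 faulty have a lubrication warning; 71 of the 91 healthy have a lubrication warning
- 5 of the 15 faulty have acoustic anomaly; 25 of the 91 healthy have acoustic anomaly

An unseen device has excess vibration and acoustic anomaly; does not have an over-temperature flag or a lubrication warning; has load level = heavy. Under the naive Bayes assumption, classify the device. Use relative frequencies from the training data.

healthy

faulty: (15/106) × (12/15) × (4/15) × (2/15) × (13/15) × (5/15) ≈ 0.00116282
healthy: (91/106) × (62/91) × (20/91) × (27/91) × (20/91) × (25/91) ≈ 0.00230295
Highest score → healthy.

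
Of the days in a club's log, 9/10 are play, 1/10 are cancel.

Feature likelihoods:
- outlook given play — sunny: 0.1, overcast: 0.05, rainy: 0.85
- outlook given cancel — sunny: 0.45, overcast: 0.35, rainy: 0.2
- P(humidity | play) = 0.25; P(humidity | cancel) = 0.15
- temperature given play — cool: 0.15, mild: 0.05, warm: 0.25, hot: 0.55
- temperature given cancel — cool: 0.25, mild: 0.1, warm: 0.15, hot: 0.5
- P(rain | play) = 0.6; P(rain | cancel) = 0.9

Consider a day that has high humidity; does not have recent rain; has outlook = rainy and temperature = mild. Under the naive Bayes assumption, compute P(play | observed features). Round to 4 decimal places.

play: 0.9 × 0.85 × 0.25 × 0.05 × (1−0.6) = 0.003825
cancel: 0.1 × 0.2 × 0.15 × 0.1 × (1−0.9) = 0.00003
P(play | x) = 0.003825 / 0.003855 ≈ 0.9922

0.9922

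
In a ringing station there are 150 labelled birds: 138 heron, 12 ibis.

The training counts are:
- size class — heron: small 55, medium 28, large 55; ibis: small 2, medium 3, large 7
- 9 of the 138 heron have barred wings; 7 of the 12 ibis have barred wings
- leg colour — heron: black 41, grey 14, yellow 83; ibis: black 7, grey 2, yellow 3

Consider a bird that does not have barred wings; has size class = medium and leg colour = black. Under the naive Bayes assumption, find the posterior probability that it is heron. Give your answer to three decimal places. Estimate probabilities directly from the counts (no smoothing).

heron: (138/150) × (28/138) × (129/138) × (41/138) ≈ 0.051842
ibis: (12/150) × (3/12) × (5/12) × (7/12) ≈ 0.00486111
P(heron | x) = 0.051842 / 0.05670311 ≈ 0.914

0.914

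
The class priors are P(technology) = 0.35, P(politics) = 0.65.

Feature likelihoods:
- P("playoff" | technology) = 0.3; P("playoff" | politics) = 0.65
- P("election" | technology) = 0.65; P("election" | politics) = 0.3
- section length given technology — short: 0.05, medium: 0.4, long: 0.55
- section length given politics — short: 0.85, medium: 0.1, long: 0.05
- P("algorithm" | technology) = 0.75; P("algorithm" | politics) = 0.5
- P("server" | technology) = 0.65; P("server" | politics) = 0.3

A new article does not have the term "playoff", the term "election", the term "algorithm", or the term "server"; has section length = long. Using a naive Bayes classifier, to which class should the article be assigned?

technology

technology: 0.35 × (1−0.3) × (1−0.65) × 0.55 × (1−0.75) × (1−0.65) = 0.00412671875
politics: 0.65 × (1−0.65) × (1−0.3) × 0.05 × (1−0.5) × (1−0.3) = 0.002786875
Highest score → technology.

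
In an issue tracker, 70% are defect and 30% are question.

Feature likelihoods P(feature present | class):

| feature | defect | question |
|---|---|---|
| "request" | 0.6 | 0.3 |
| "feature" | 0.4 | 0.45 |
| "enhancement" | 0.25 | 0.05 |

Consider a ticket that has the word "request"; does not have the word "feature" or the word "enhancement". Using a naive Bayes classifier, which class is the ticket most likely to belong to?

defect

defect: 0.7 × 0.6 × (1−0.4) × (1−0.25) = 0.189
question: 0.3 × 0.3 × (1−0.45) × (1−0.05) = 0.047025
Highest score → defect.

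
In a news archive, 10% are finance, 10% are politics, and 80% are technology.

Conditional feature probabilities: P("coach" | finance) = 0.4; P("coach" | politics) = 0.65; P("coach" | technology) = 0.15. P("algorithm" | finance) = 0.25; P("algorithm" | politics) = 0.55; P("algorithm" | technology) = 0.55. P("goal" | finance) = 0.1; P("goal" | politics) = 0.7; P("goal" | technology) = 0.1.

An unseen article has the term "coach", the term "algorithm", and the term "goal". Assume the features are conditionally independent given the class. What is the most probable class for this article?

finance: 0.1 × 0.4 × 0.25 × 0.1 = 0.001
politics: 0.1 × 0.65 × 0.55 × 0.7 = 0.025025
technology: 0.8 × 0.15 × 0.55 × 0.1 = 0.0066
Highest score → politics.

politics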